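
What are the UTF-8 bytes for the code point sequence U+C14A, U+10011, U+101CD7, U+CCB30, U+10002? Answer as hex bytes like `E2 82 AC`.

EC 85 8A F0 90 80 91 F4 81 B3 97 F3 8C AC B0 F0 90 80 82

U+C14A: 3-byte form → EC 85 8A.
U+10011: 4-byte form → F0 90 80 91.
U+101CD7: 4-byte form → F4 81 B3 97.
U+CCB30: 4-byte form → F3 8C AC B0.
U+10002: 4-byte form → F0 90 80 82.
Concatenated (19 bytes): EC 85 8A F0 90 80 91 F4 81 B3 97 F3 8C AC B0 F0 90 80 82.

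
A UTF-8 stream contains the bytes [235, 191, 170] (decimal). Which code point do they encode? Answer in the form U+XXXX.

Leading byte 0xEB = 11101011 matches 1110xxxx → 3-byte sequence.
Byte 1: 0xEB = 11101011, payload 1011 (4 bits).
Byte 2: 0xBF = 10111111 (10xxxxxx ✓), payload 111111.
Byte 3: 0xAA = 10101010 (10xxxxxx ✓), payload 101010.
Concatenate: 1011111111101010 = 0xBFEA (16 bits → U+BFEA).

U+BFEA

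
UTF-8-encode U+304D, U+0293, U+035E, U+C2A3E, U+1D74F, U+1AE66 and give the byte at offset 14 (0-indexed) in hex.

0x8F

U+304D → 3-byte form E3 81 8D at offsets 0–2.
U+0293 → 2-byte form CA 93 at offsets 3–4.
U+035E → 2-byte form CD 9E at offsets 5–6.
U+C2A3E → 4-byte form F3 82 A8 BE at offsets 7–10.
U+1D74F → 4-byte form F0 9D 9D 8F at offsets 11–14.
Offset 14 falls in char 5's range; it's byte 4 of F0 9D 9D 8F = 0x8F.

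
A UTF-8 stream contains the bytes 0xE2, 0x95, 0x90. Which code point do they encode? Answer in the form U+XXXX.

Leading byte 0xE2 = 11100010 matches 1110xxxx → 3-byte sequence.
Byte 1: 0xE2 = 11100010, payload 0010 (4 bits).
Byte 2: 0x95 = 10010101 (10xxxxxx ✓), payload 010101.
Byte 3: 0x90 = 10010000 (10xxxxxx ✓), payload 010000.
Concatenate: 0010010101010000 = 0x2550 (16 bits → U+2550).

U+2550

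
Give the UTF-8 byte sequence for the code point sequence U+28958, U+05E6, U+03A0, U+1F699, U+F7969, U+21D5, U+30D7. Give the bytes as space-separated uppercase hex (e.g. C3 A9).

U+28958: 4-byte form → F0 A8 A5 98.
U+05E6: 2-byte form → D7 A6.
U+03A0: 2-byte form → CE A0.
U+1F699: 4-byte form → F0 9F 9A 99.
U+F7969: 4-byte form → F3 B7 A5 A9.
U+21D5: 3-byte form → E2 87 95.
U+30D7: 3-byte form → E3 83 97.
Concatenated (22 bytes): F0 A8 A5 98 D7 A6 CE A0 F0 9F 9A 99 F3 B7 A5 A9 E2 87 95 E3 83 97.

F0 A8 A5 98 D7 A6 CE A0 F0 9F 9A 99 F3 B7 A5 A9 E2 87 95 E3 83 97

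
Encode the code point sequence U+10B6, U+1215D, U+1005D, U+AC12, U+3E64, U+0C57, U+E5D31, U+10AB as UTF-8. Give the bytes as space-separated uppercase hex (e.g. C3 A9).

E1 82 B6 F0 92 85 9D F0 90 81 9D EA B0 92 E3 B9 A4 E0 B1 97 F3 A5 B4 B1 E1 82 AB

U+10B6: 3-byte form → E1 82 B6.
U+1215D: 4-byte form → F0 92 85 9D.
U+1005D: 4-byte form → F0 90 81 9D.
U+AC12: 3-byte form → EA B0 92.
U+3E64: 3-byte form → E3 B9 A4.
U+0C57: 3-byte form → E0 B1 97.
U+E5D31: 4-byte form → F3 A5 B4 B1.
U+10AB: 3-byte form → E1 82 AB.
Concatenated (27 bytes): E1 82 B6 F0 92 85 9D F0 90 81 9D EA B0 92 E3 B9 A4 E0 B1 97 F3 A5 B4 B1 E1 82 AB.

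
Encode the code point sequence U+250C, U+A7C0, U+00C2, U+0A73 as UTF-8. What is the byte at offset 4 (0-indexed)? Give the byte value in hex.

U+250C → 3-byte form E2 94 8C at offsets 0–2.
U+A7C0 → 3-byte form EA 9F 80 at offsets 3–5.
Offset 4 falls in char 2's range; it's byte 2 of EA 9F 80 = 0x9F.

0x9F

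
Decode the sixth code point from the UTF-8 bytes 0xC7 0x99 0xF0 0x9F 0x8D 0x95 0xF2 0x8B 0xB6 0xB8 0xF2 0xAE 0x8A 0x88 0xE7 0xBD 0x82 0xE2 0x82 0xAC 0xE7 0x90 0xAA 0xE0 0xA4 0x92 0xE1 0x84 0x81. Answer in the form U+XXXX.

U+20AC

Offset 0: leading byte 0xC7 = 11000111 → 2-byte char #1 = C7 99.
Offset 2: leading byte 0xF0 = 11110000 → 4-byte char #2 = F0 9F 8D 95.
Offset 6: leading byte 0xF2 = 11110010 → 4-byte char #3 = F2 8B B6 B8.
Offset 10: leading byte 0xF2 = 11110010 → 4-byte char #4 = F2 AE 8A 88.
Offset 14: leading byte 0xE7 = 11100111 → 3-byte char #5 = E7 BD 82.
Offset 17: leading byte 0xE2 = 11100010 → 3-byte char #6 = E2 82 AC.
Leading byte 0xE2 = 11100010 matches 1110xxxx → 3-byte sequence.
Byte 1: 0xE2 = 11100010, payload 0010 (4 bits).
Byte 2: 0x82 = 10000010 (10xxxxxx ✓), payload 000010.
Byte 3: 0xAC = 10101100 (10xxxxxx ✓), payload 101100.
Concatenate: 0010000010101100 = 0x20AC (16 bits → U+20AC).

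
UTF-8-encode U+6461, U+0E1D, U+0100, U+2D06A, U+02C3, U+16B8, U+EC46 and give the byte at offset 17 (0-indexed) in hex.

0xEE

U+6461 → 3-byte form E6 91 A1 at offsets 0–2.
U+0E1D → 3-byte form E0 B8 9D at offsets 3–5.
U+0100 → 2-byte form C4 80 at offsets 6–7.
U+2D06A → 4-byte form F0 AD 81 AA at offsets 8–11.
U+02C3 → 2-byte form CB 83 at offsets 12–13.
U+16B8 → 3-byte form E1 9A B8 at offsets 14–16.
U+EC46 → 3-byte form EE B1 86 at offsets 17–19.
Offset 17 falls in char 7's range; it's byte 1 of EE B1 86 = 0xEE.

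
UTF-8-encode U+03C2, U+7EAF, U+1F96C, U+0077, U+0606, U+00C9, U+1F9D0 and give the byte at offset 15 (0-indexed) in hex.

U+03C2 → 2-byte form CF 82 at offsets 0–1.
U+7EAF → 3-byte form E7 BA AF at offsets 2–4.
U+1F96C → 4-byte form F0 9F A5 AC at offsets 5–8.
U+0077 → 1-byte form 77 at offsets 9–9.
U+0606 → 2-byte form D8 86 at offsets 10–11.
U+00C9 → 2-byte form C3 89 at offsets 12–13.
U+1F9D0 → 4-byte form F0 9F A7 90 at offsets 14–17.
Offset 15 falls in char 7's range; it's byte 2 of F0 9F A7 90 = 0x9F.

0x9F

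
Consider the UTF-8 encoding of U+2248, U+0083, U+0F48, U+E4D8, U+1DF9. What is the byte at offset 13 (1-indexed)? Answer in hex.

0xB7

1-indexed offset 13 is 0-indexed offset 12.
U+2248 → 3-byte form E2 89 88 at offsets 0–2.
U+0083 → 2-byte form C2 83 at offsets 3–4.
U+0F48 → 3-byte form E0 BD 88 at offsets 5–7.
U+E4D8 → 3-byte form EE 93 98 at offsets 8–10.
U+1DF9 → 3-byte form E1 B7 B9 at offsets 11–13.
Offset 12 falls in char 5's range; it's byte 2 of E1 B7 B9 = 0xB7.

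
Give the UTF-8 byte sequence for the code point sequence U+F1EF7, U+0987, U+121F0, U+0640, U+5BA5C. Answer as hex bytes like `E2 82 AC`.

F3 B1 BB B7 E0 A6 87 F0 92 87 B0 D9 80 F1 9B A9 9C

U+F1EF7: 4-byte form → F3 B1 BB B7.
U+0987: 3-byte form → E0 A6 87.
U+121F0: 4-byte form → F0 92 87 B0.
U+0640: 2-byte form → D9 80.
U+5BA5C: 4-byte form → F1 9B A9 9C.
Concatenated (17 bytes): F3 B1 BB B7 E0 A6 87 F0 92 87 B0 D9 80 F1 9B A9 9C.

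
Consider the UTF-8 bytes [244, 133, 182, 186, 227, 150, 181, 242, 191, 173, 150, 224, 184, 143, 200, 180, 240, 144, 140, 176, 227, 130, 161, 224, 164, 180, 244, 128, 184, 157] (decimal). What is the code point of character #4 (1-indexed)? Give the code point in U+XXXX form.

U+0E0F

Offset 0: leading byte 0xF4 = 11110100 → 4-byte char #1 = F4 85 B6 BA.
Offset 4: leading byte 0xE3 = 11100011 → 3-byte char #2 = E3 96 B5.
Offset 7: leading byte 0xF2 = 11110010 → 4-byte char #3 = F2 BF AD 96.
Offset 11: leading byte 0xE0 = 11100000 → 3-byte char #4 = E0 B8 8F.
Leading byte 0xE0 = 11100000 matches 1110xxxx → 3-byte sequence.
Byte 1: 0xE0 = 11100000, payload 0000 (4 bits).
Byte 2: 0xB8 = 10111000 (10xxxxxx ✓), payload 111000.
Byte 3: 0x8F = 10001111 (10xxxxxx ✓), payload 001111.
Concatenate: 0000111000001111 = 0xE0F (16 bits → U+0E0F).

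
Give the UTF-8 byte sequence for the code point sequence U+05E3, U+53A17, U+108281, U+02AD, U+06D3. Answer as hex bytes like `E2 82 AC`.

D7 A3 F1 93 A8 97 F4 88 8A 81 CA AD DB 93

U+05E3: 2-byte form → D7 A3.
U+53A17: 4-byte form → F1 93 A8 97.
U+108281: 4-byte form → F4 88 8A 81.
U+02AD: 2-byte form → CA AD.
U+06D3: 2-byte form → DB 93.
Concatenated (14 bytes): D7 A3 F1 93 A8 97 F4 88 8A 81 CA AD DB 93.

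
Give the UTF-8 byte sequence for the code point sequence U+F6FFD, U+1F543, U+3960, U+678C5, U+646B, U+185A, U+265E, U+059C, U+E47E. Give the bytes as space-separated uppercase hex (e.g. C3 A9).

F3 B6 BF BD F0 9F 95 83 E3 A5 A0 F1 A7 A3 85 E6 91 AB E1 A1 9A E2 99 9E D6 9C EE 91 BE

U+F6FFD: 4-byte form → F3 B6 BF BD.
U+1F543: 4-byte form → F0 9F 95 83.
U+3960: 3-byte form → E3 A5 A0.
U+678C5: 4-byte form → F1 A7 A3 85.
U+646B: 3-byte form → E6 91 AB.
U+185A: 3-byte form → E1 A1 9A.
U+265E: 3-byte form → E2 99 9E.
U+059C: 2-byte form → D6 9C.
U+E47E: 3-byte form → EE 91 BE.
Concatenated (29 bytes): F3 B6 BF BD F0 9F 95 83 E3 A5 A0 F1 A7 A3 85 E6 91 AB E1 A1 9A E2 99 9E D6 9C EE 91 BE.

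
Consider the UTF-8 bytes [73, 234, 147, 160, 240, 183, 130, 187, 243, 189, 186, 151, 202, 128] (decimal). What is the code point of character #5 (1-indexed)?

Offset 0: leading byte 0x49 = 01001001 → 1-byte char #1 = 49.
Offset 1: leading byte 0xEA = 11101010 → 3-byte char #2 = EA 93 A0.
Offset 4: leading byte 0xF0 = 11110000 → 4-byte char #3 = F0 B7 82 BB.
Offset 8: leading byte 0xF3 = 11110011 → 4-byte char #4 = F3 BD BA 97.
Offset 12: leading byte 0xCA = 11001010 → 2-byte char #5 = CA 80.
Leading byte 0xCA = 11001010 matches 110xxxxx → 2-byte sequence.
Byte 1: 0xCA = 11001010, payload 01010 (5 bits).
Byte 2: 0x80 = 10000000 (10xxxxxx ✓), payload 000000.
Concatenate: 01010000000 = 0x280 (11 bits → U+0280).

U+0280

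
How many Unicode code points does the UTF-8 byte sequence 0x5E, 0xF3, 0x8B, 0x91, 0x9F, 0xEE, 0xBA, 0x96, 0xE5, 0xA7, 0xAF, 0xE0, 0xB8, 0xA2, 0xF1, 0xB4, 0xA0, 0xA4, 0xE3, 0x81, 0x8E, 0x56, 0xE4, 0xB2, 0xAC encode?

9

Byte at offset 0: 0x5E = 01011110 → 1-byte char (#1). Advance 1.
Byte at offset 1: 0xF3 = 11110011 → 4-byte char (#2). Advance 4.
Byte at offset 5: 0xEE = 11101110 → 3-byte char (#3). Advance 3.
Byte at offset 8: 0xE5 = 11100101 → 3-byte char (#4). Advance 3.
Byte at offset 11: 0xE0 = 11100000 → 3-byte char (#5). Advance 3.
Byte at offset 14: 0xF1 = 11110001 → 4-byte char (#6). Advance 4.
Byte at offset 18: 0xE3 = 11100011 → 3-byte char (#7). Advance 3.
Byte at offset 21: 0x56 = 01010110 → 1-byte char (#8). Advance 1.
Byte at offset 22: 0xE4 = 11100100 → 3-byte char (#9). Advance 3.
Reached end at offset 25 after 9 code points.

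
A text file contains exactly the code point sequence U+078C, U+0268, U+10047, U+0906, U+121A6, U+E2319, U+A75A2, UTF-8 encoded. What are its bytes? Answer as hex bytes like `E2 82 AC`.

U+078C: 2-byte form → DE 8C.
U+0268: 2-byte form → C9 A8.
U+10047: 4-byte form → F0 90 81 87.
U+0906: 3-byte form → E0 A4 86.
U+121A6: 4-byte form → F0 92 86 A6.
U+E2319: 4-byte form → F3 A2 8C 99.
U+A75A2: 4-byte form → F2 A7 96 A2.
Concatenated (23 bytes): DE 8C C9 A8 F0 90 81 87 E0 A4 86 F0 92 86 A6 F3 A2 8C 99 F2 A7 96 A2.

DE 8C C9 A8 F0 90 81 87 E0 A4 86 F0 92 86 A6 F3 A2 8C 99 F2 A7 96 A2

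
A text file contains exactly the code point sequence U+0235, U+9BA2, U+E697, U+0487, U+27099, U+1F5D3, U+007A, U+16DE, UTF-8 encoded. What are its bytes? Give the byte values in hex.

U+0235: 2-byte form → C8 B5.
U+9BA2: 3-byte form → E9 AE A2.
U+E697: 3-byte form → EE 9A 97.
U+0487: 2-byte form → D2 87.
U+27099: 4-byte form → F0 A7 82 99.
U+1F5D3: 4-byte form → F0 9F 97 93.
U+007A: 1-byte form → 7A.
U+16DE: 3-byte form → E1 9B 9E.
Concatenated (22 bytes): C8 B5 E9 AE A2 EE 9A 97 D2 87 F0 A7 82 99 F0 9F 97 93 7A E1 9B 9E.

C8 B5 E9 AE A2 EE 9A 97 D2 87 F0 A7 82 99 F0 9F 97 93 7A E1 9B 9E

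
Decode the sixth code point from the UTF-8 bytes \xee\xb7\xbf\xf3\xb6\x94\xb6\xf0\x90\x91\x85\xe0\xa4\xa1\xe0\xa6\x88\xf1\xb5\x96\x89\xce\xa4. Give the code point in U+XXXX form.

U+75589

Offset 0: leading byte 0xEE = 11101110 → 3-byte char #1 = EE B7 BF.
Offset 3: leading byte 0xF3 = 11110011 → 4-byte char #2 = F3 B6 94 B6.
Offset 7: leading byte 0xF0 = 11110000 → 4-byte char #3 = F0 90 91 85.
Offset 11: leading byte 0xE0 = 11100000 → 3-byte char #4 = E0 A4 A1.
Offset 14: leading byte 0xE0 = 11100000 → 3-byte char #5 = E0 A6 88.
Offset 17: leading byte 0xF1 = 11110001 → 4-byte char #6 = F1 B5 96 89.
Leading byte 0xF1 = 11110001 matches 11110xxx → 4-byte sequence.
Byte 1: 0xF1 = 11110001, payload 001 (3 bits).
Byte 2: 0xB5 = 10110101 (10xxxxxx ✓), payload 110101.
Byte 3: 0x96 = 10010110 (10xxxxxx ✓), payload 010110.
Byte 4: 0x89 = 10001001 (10xxxxxx ✓), payload 001001.
Concatenate: 001110101010110001001 = 0x75589 (21 bits → U+75589).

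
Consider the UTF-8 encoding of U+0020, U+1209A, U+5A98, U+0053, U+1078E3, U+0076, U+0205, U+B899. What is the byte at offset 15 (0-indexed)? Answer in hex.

U+0020 → 1-byte form 20 at offsets 0–0.
U+1209A → 4-byte form F0 92 82 9A at offsets 1–4.
U+5A98 → 3-byte form E5 AA 98 at offsets 5–7.
U+0053 → 1-byte form 53 at offsets 8–8.
U+1078E3 → 4-byte form F4 87 A3 A3 at offsets 9–12.
U+0076 → 1-byte form 76 at offsets 13–13.
U+0205 → 2-byte form C8 85 at offsets 14–15.
Offset 15 falls in char 7's range; it's byte 2 of C8 85 = 0x85.

0x85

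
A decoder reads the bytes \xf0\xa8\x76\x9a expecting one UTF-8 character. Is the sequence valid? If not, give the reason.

Leading byte 0xF0 = 11110000 → 4-byte form.
Byte 3 is 0x76 = 01110110, which is not 10xxxxxx — expected a continuation byte.

invalid (non-continuation byte where continuation expected)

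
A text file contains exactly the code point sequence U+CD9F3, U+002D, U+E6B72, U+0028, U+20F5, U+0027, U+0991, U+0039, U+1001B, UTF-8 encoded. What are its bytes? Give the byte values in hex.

F3 8D A7 B3 2D F3 A6 AD B2 28 E2 83 B5 27 E0 A6 91 39 F0 90 80 9B

U+CD9F3: 4-byte form → F3 8D A7 B3.
U+002D: 1-byte form → 2D.
U+E6B72: 4-byte form → F3 A6 AD B2.
U+0028: 1-byte form → 28.
U+20F5: 3-byte form → E2 83 B5.
U+0027: 1-byte form → 27.
U+0991: 3-byte form → E0 A6 91.
U+0039: 1-byte form → 39.
U+1001B: 4-byte form → F0 90 80 9B.
Concatenated (22 bytes): F3 8D A7 B3 2D F3 A6 AD B2 28 E2 83 B5 27 E0 A6 91 39 F0 90 80 9B.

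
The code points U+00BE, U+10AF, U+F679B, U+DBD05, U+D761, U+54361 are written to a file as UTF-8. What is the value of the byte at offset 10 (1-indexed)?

0xF3

1-indexed offset 10 is 0-indexed offset 9.
U+00BE → 2-byte form C2 BE at offsets 0–1.
U+10AF → 3-byte form E1 82 AF at offsets 2–4.
U+F679B → 4-byte form F3 B6 9E 9B at offsets 5–8.
U+DBD05 → 4-byte form F3 9B B4 85 at offsets 9–12.
Offset 9 falls in char 4's range; it's byte 1 of F3 9B B4 85 = 0xF3.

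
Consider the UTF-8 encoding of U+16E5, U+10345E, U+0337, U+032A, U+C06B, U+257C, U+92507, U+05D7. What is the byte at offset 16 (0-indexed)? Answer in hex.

U+16E5 → 3-byte form E1 9B A5 at offsets 0–2.
U+10345E → 4-byte form F4 83 91 9E at offsets 3–6.
U+0337 → 2-byte form CC B7 at offsets 7–8.
U+032A → 2-byte form CC AA at offsets 9–10.
U+C06B → 3-byte form EC 81 AB at offsets 11–13.
U+257C → 3-byte form E2 95 BC at offsets 14–16.
Offset 16 falls in char 6's range; it's byte 3 of E2 95 BC = 0xBC.

0xBC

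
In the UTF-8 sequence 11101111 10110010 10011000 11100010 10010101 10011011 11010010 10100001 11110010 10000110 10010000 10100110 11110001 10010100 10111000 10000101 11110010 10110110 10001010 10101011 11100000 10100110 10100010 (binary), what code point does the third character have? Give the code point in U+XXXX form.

Offset 0: leading byte 0xEF = 11101111 → 3-byte char #1 = EF B2 98.
Offset 3: leading byte 0xE2 = 11100010 → 3-byte char #2 = E2 95 9B.
Offset 6: leading byte 0xD2 = 11010010 → 2-byte char #3 = D2 A1.
Leading byte 0xD2 = 11010010 matches 110xxxxx → 2-byte sequence.
Byte 1: 0xD2 = 11010010, payload 10010 (5 bits).
Byte 2: 0xA1 = 10100001 (10xxxxxx ✓), payload 100001.
Concatenate: 10010100001 = 0x4A1 (11 bits → U+04A1).

U+04A1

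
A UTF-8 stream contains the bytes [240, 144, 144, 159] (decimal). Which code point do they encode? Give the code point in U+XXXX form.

U+1041F

Leading byte 0xF0 = 11110000 matches 11110xxx → 4-byte sequence.
Byte 1: 0xF0 = 11110000, payload 000 (3 bits).
Byte 2: 0x90 = 10010000 (10xxxxxx ✓), payload 010000.
Byte 3: 0x90 = 10010000 (10xxxxxx ✓), payload 010000.
Byte 4: 0x9F = 10011111 (10xxxxxx ✓), payload 011111.
Concatenate: 000010000010000011111 = 0x1041F (21 bits → U+1041F).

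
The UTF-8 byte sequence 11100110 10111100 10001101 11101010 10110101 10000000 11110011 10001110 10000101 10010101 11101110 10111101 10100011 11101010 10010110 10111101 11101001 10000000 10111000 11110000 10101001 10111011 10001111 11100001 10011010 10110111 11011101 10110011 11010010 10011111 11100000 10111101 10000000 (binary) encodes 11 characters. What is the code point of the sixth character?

U+9038

Offset 0: leading byte 0xE6 = 11100110 → 3-byte char #1 = E6 BC 8D.
Offset 3: leading byte 0xEA = 11101010 → 3-byte char #2 = EA B5 80.
Offset 6: leading byte 0xF3 = 11110011 → 4-byte char #3 = F3 8E 85 95.
Offset 10: leading byte 0xEE = 11101110 → 3-byte char #4 = EE BD A3.
Offset 13: leading byte 0xEA = 11101010 → 3-byte char #5 = EA 96 BD.
Offset 16: leading byte 0xE9 = 11101001 → 3-byte char #6 = E9 80 B8.
Leading byte 0xE9 = 11101001 matches 1110xxxx → 3-byte sequence.
Byte 1: 0xE9 = 11101001, payload 1001 (4 bits).
Byte 2: 0x80 = 10000000 (10xxxxxx ✓), payload 000000.
Byte 3: 0xB8 = 10111000 (10xxxxxx ✓), payload 111000.
Concatenate: 1001000000111000 = 0x9038 (16 bits → U+9038).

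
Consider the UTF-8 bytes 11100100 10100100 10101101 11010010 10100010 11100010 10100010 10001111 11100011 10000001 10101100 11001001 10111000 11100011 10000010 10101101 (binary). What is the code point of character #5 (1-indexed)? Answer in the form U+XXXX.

U+0278

Offset 0: leading byte 0xE4 = 11100100 → 3-byte char #1 = E4 A4 AD.
Offset 3: leading byte 0xD2 = 11010010 → 2-byte char #2 = D2 A2.
Offset 5: leading byte 0xE2 = 11100010 → 3-byte char #3 = E2 A2 8F.
Offset 8: leading byte 0xE3 = 11100011 → 3-byte char #4 = E3 81 AC.
Offset 11: leading byte 0xC9 = 11001001 → 2-byte char #5 = C9 B8.
Leading byte 0xC9 = 11001001 matches 110xxxxx → 2-byte sequence.
Byte 1: 0xC9 = 11001001, payload 01001 (5 bits).
Byte 2: 0xB8 = 10111000 (10xxxxxx ✓), payload 111000.
Concatenate: 01001111000 = 0x278 (11 bits → U+0278).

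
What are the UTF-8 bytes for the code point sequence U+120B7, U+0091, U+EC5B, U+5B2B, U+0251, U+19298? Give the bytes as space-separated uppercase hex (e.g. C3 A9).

F0 92 82 B7 C2 91 EE B1 9B E5 AC AB C9 91 F0 99 8A 98

U+120B7: 4-byte form → F0 92 82 B7.
U+0091: 2-byte form → C2 91.
U+EC5B: 3-byte form → EE B1 9B.
U+5B2B: 3-byte form → E5 AC AB.
U+0251: 2-byte form → C9 91.
U+19298: 4-byte form → F0 99 8A 98.
Concatenated (18 bytes): F0 92 82 B7 C2 91 EE B1 9B E5 AC AB C9 91 F0 99 8A 98.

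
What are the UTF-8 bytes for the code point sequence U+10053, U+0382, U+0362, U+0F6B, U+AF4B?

F0 90 81 93 CE 82 CD A2 E0 BD AB EA BD 8B

U+10053: 4-byte form → F0 90 81 93.
U+0382: 2-byte form → CE 82.
U+0362: 2-byte form → CD A2.
U+0F6B: 3-byte form → E0 BD AB.
U+AF4B: 3-byte form → EA BD 8B.
Concatenated (14 bytes): F0 90 81 93 CE 82 CD A2 E0 BD AB EA BD 8B.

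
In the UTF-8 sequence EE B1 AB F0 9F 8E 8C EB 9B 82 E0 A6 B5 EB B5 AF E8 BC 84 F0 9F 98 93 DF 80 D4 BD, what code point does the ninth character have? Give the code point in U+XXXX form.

U+053D

Offset 0: leading byte 0xEE = 11101110 → 3-byte char #1 = EE B1 AB.
Offset 3: leading byte 0xF0 = 11110000 → 4-byte char #2 = F0 9F 8E 8C.
Offset 7: leading byte 0xEB = 11101011 → 3-byte char #3 = EB 9B 82.
Offset 10: leading byte 0xE0 = 11100000 → 3-byte char #4 = E0 A6 B5.
Offset 13: leading byte 0xEB = 11101011 → 3-byte char #5 = EB B5 AF.
Offset 16: leading byte 0xE8 = 11101000 → 3-byte char #6 = E8 BC 84.
Offset 19: leading byte 0xF0 = 11110000 → 4-byte char #7 = F0 9F 98 93.
Offset 23: leading byte 0xDF = 11011111 → 2-byte char #8 = DF 80.
Offset 25: leading byte 0xD4 = 11010100 → 2-byte char #9 = D4 BD.
Leading byte 0xD4 = 11010100 matches 110xxxxx → 2-byte sequence.
Byte 1: 0xD4 = 11010100, payload 10100 (5 bits).
Byte 2: 0xBD = 10111101 (10xxxxxx ✓), payload 111101.
Concatenate: 10100111101 = 0x53D (11 bits → U+053D).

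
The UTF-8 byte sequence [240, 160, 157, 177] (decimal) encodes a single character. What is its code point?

Leading byte 0xF0 = 11110000 matches 11110xxx → 4-byte sequence.
Byte 1: 0xF0 = 11110000, payload 000 (3 bits).
Byte 2: 0xA0 = 10100000 (10xxxxxx ✓), payload 100000.
Byte 3: 0x9D = 10011101 (10xxxxxx ✓), payload 011101.
Byte 4: 0xB1 = 10110001 (10xxxxxx ✓), payload 110001.
Concatenate: 000100000011101110001 = 0x20771 (21 bits → U+20771).

U+20771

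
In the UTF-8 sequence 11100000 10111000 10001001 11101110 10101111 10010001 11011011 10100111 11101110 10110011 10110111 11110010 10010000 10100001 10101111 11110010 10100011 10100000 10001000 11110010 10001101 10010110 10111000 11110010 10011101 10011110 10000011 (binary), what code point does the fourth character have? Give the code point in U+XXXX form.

U+ECF7

Offset 0: leading byte 0xE0 = 11100000 → 3-byte char #1 = E0 B8 89.
Offset 3: leading byte 0xEE = 11101110 → 3-byte char #2 = EE AF 91.
Offset 6: leading byte 0xDB = 11011011 → 2-byte char #3 = DB A7.
Offset 8: leading byte 0xEE = 11101110 → 3-byte char #4 = EE B3 B7.
Leading byte 0xEE = 11101110 matches 1110xxxx → 3-byte sequence.
Byte 1: 0xEE = 11101110, payload 1110 (4 bits).
Byte 2: 0xB3 = 10110011 (10xxxxxx ✓), payload 110011.
Byte 3: 0xB7 = 10110111 (10xxxxxx ✓), payload 110111.
Concatenate: 1110110011110111 = 0xECF7 (16 bits → U+ECF7).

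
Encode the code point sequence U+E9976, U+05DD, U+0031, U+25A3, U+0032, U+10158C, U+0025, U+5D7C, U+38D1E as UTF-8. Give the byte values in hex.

U+E9976: 4-byte form → F3 A9 A5 B6.
U+05DD: 2-byte form → D7 9D.
U+0031: 1-byte form → 31.
U+25A3: 3-byte form → E2 96 A3.
U+0032: 1-byte form → 32.
U+10158C: 4-byte form → F4 81 96 8C.
U+0025: 1-byte form → 25.
U+5D7C: 3-byte form → E5 B5 BC.
U+38D1E: 4-byte form → F0 B8 B4 9E.
Concatenated (23 bytes): F3 A9 A5 B6 D7 9D 31 E2 96 A3 32 F4 81 96 8C 25 E5 B5 BC F0 B8 B4 9E.

F3 A9 A5 B6 D7 9D 31 E2 96 A3 32 F4 81 96 8C 25 E5 B5 BC F0 B8 B4 9E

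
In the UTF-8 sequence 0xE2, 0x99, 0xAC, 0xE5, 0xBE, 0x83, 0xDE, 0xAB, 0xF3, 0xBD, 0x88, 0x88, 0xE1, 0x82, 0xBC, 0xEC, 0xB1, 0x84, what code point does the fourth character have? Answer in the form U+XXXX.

Offset 0: leading byte 0xE2 = 11100010 → 3-byte char #1 = E2 99 AC.
Offset 3: leading byte 0xE5 = 11100101 → 3-byte char #2 = E5 BE 83.
Offset 6: leading byte 0xDE = 11011110 → 2-byte char #3 = DE AB.
Offset 8: leading byte 0xF3 = 11110011 → 4-byte char #4 = F3 BD 88 88.
Leading byte 0xF3 = 11110011 matches 11110xxx → 4-byte sequence.
Byte 1: 0xF3 = 11110011, payload 011 (3 bits).
Byte 2: 0xBD = 10111101 (10xxxxxx ✓), payload 111101.
Byte 3: 0x88 = 10001000 (10xxxxxx ✓), payload 001000.
Byte 4: 0x88 = 10001000 (10xxxxxx ✓), payload 001000.
Concatenate: 011111101001000001000 = 0xFD208 (21 bits → U+FD208).

U+FD208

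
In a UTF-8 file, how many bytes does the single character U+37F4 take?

U+37F4 = 0x37F4. UTF-8 uses 1 byte below 0x80, 2 below 0x800, 3 below 0x10000, 4 up to 0x10FFFF. 0x37F4 is in U+0800–U+FFFF → 3 bytes.

3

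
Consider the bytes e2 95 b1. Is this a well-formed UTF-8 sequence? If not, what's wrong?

valid

Leading byte 0xE2 = 11100010 → 3-byte form.
Continuation bytes 0x95=10010101, 0xB1=10110001 all match 10xxxxxx.
Decoded value 0x2571 is ≥ 0x800 (shortest form) and not a surrogate.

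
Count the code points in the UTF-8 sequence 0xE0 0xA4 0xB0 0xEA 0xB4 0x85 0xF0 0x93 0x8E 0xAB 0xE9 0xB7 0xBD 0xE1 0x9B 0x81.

5

Byte at offset 0: 0xE0 = 11100000 → 3-byte char (#1). Advance 3.
Byte at offset 3: 0xEA = 11101010 → 3-byte char (#2). Advance 3.
Byte at offset 6: 0xF0 = 11110000 → 4-byte char (#3). Advance 4.
Byte at offset 10: 0xE9 = 11101001 → 3-byte char (#4). Advance 3.
Byte at offset 13: 0xE1 = 11100001 → 3-byte char (#5). Advance 3.
Reached end at offset 16 after 5 code points.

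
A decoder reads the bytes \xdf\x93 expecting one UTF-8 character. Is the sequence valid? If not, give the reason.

Leading byte 0xDF = 11011111 → 2-byte form.
Continuation bytes 0x93=10010011 all match 10xxxxxx.
Decoded value 0x7D3 is ≥ 0x80 (shortest form) and not a surrogate.

valid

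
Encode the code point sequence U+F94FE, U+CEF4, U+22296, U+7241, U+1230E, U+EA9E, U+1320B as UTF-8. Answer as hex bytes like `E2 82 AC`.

F3 B9 93 BE EC BB B4 F0 A2 8A 96 E7 89 81 F0 92 8C 8E EE AA 9E F0 93 88 8B

U+F94FE: 4-byte form → F3 B9 93 BE.
U+CEF4: 3-byte form → EC BB B4.
U+22296: 4-byte form → F0 A2 8A 96.
U+7241: 3-byte form → E7 89 81.
U+1230E: 4-byte form → F0 92 8C 8E.
U+EA9E: 3-byte form → EE AA 9E.
U+1320B: 4-byte form → F0 93 88 8B.
Concatenated (25 bytes): F3 B9 93 BE EC BB B4 F0 A2 8A 96 E7 89 81 F0 92 8C 8E EE AA 9E F0 93 88 8B.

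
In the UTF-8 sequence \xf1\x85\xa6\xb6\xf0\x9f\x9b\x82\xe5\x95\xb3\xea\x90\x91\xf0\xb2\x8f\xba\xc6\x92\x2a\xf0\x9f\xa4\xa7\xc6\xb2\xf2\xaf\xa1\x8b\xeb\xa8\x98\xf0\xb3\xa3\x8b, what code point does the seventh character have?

U+002A

Offset 0: leading byte 0xF1 = 11110001 → 4-byte char #1 = F1 85 A6 B6.
Offset 4: leading byte 0xF0 = 11110000 → 4-byte char #2 = F0 9F 9B 82.
Offset 8: leading byte 0xE5 = 11100101 → 3-byte char #3 = E5 95 B3.
Offset 11: leading byte 0xEA = 11101010 → 3-byte char #4 = EA 90 91.
Offset 14: leading byte 0xF0 = 11110000 → 4-byte char #5 = F0 B2 8F BA.
Offset 18: leading byte 0xC6 = 11000110 → 2-byte char #6 = C6 92.
Offset 20: leading byte 0x2A = 00101010 → 1-byte char #7 = 2A.
Leading byte 0x2A = 00101010 matches 0xxxxxxx → 1-byte sequence.
Byte 1: 0x2A = 00101010, payload 0101010 (7 bits).
Concatenate: 0101010 = 0x2A (7 bits → U+002A).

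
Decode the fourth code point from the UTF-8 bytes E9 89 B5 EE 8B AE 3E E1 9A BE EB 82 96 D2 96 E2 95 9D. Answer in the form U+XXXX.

U+16BE

Offset 0: leading byte 0xE9 = 11101001 → 3-byte char #1 = E9 89 B5.
Offset 3: leading byte 0xEE = 11101110 → 3-byte char #2 = EE 8B AE.
Offset 6: leading byte 0x3E = 00111110 → 1-byte char #3 = 3E.
Offset 7: leading byte 0xE1 = 11100001 → 3-byte char #4 = E1 9A BE.
Leading byte 0xE1 = 11100001 matches 1110xxxx → 3-byte sequence.
Byte 1: 0xE1 = 11100001, payload 0001 (4 bits).
Byte 2: 0x9A = 10011010 (10xxxxxx ✓), payload 011010.
Byte 3: 0xBE = 10111110 (10xxxxxx ✓), payload 111110.
Concatenate: 0001011010111110 = 0x16BE (16 bits → U+16BE).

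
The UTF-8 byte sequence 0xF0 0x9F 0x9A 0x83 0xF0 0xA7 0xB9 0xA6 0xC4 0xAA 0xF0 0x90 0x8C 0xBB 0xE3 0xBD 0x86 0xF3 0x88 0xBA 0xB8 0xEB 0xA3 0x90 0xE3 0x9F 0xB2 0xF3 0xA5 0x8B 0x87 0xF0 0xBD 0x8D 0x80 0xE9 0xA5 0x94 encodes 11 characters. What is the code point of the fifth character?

Offset 0: leading byte 0xF0 = 11110000 → 4-byte char #1 = F0 9F 9A 83.
Offset 4: leading byte 0xF0 = 11110000 → 4-byte char #2 = F0 A7 B9 A6.
Offset 8: leading byte 0xC4 = 11000100 → 2-byte char #3 = C4 AA.
Offset 10: leading byte 0xF0 = 11110000 → 4-byte char #4 = F0 90 8C BB.
Offset 14: leading byte 0xE3 = 11100011 → 3-byte char #5 = E3 BD 86.
Leading byte 0xE3 = 11100011 matches 1110xxxx → 3-byte sequence.
Byte 1: 0xE3 = 11100011, payload 0011 (4 bits).
Byte 2: 0xBD = 10111101 (10xxxxxx ✓), payload 111101.
Byte 3: 0x86 = 10000110 (10xxxxxx ✓), payload 000110.
Concatenate: 0011111101000110 = 0x3F46 (16 bits → U+3F46).

U+3F46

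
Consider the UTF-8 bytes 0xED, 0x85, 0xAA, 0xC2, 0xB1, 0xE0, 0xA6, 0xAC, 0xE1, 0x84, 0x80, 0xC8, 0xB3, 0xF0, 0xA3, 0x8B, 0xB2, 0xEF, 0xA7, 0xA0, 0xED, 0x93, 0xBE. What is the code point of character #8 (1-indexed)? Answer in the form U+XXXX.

Offset 0: leading byte 0xED = 11101101 → 3-byte char #1 = ED 85 AA.
Offset 3: leading byte 0xC2 = 11000010 → 2-byte char #2 = C2 B1.
Offset 5: leading byte 0xE0 = 11100000 → 3-byte char #3 = E0 A6 AC.
Offset 8: leading byte 0xE1 = 11100001 → 3-byte char #4 = E1 84 80.
Offset 11: leading byte 0xC8 = 11001000 → 2-byte char #5 = C8 B3.
Offset 13: leading byte 0xF0 = 11110000 → 4-byte char #6 = F0 A3 8B B2.
Offset 17: leading byte 0xEF = 11101111 → 3-byte char #7 = EF A7 A0.
Offset 20: leading byte 0xED = 11101101 → 3-byte char #8 = ED 93 BE.
Leading byte 0xED = 11101101 matches 1110xxxx → 3-byte sequence.
Byte 1: 0xED = 11101101, payload 1101 (4 bits).
Byte 2: 0x93 = 10010011 (10xxxxxx ✓), payload 010011.
Byte 3: 0xBE = 10111110 (10xxxxxx ✓), payload 111110.
Concatenate: 1101010011111110 = 0xD4FE (16 bits → U+D4FE).

U+D4FE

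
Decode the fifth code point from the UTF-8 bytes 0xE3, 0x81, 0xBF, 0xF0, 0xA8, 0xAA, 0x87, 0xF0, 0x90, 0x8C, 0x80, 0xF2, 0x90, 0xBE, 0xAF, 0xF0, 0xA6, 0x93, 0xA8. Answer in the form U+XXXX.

Offset 0: leading byte 0xE3 = 11100011 → 3-byte char #1 = E3 81 BF.
Offset 3: leading byte 0xF0 = 11110000 → 4-byte char #2 = F0 A8 AA 87.
Offset 7: leading byte 0xF0 = 11110000 → 4-byte char #3 = F0 90 8C 80.
Offset 11: leading byte 0xF2 = 11110010 → 4-byte char #4 = F2 90 BE AF.
Offset 15: leading byte 0xF0 = 11110000 → 4-byte char #5 = F0 A6 93 A8.
Leading byte 0xF0 = 11110000 matches 11110xxx → 4-byte sequence.
Byte 1: 0xF0 = 11110000, payload 000 (3 bits).
Byte 2: 0xA6 = 10100110 (10xxxxxx ✓), payload 100110.
Byte 3: 0x93 = 10010011 (10xxxxxx ✓), payload 010011.
Byte 4: 0xA8 = 10101000 (10xxxxxx ✓), payload 101000.
Concatenate: 000100110010011101000 = 0x264E8 (21 bits → U+264E8).

U+264E8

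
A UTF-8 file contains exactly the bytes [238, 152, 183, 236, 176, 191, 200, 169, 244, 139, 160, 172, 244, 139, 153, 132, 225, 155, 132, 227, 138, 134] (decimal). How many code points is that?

7

Byte at offset 0: 0xEE = 11101110 → 3-byte char (#1). Advance 3.
Byte at offset 3: 0xEC = 11101100 → 3-byte char (#2). Advance 3.
Byte at offset 6: 0xC8 = 11001000 → 2-byte char (#3). Advance 2.
Byte at offset 8: 0xF4 = 11110100 → 4-byte char (#4). Advance 4.
Byte at offset 12: 0xF4 = 11110100 → 4-byte char (#5). Advance 4.
Byte at offset 16: 0xE1 = 11100001 → 3-byte char (#6). Advance 3.
Byte at offset 19: 0xE3 = 11100011 → 3-byte char (#7). Advance 3.
Reached end at offset 22 after 7 code points.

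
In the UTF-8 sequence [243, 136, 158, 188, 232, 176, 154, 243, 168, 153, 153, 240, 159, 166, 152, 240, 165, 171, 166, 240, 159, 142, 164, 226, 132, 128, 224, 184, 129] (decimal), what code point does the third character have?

Offset 0: leading byte 0xF3 = 11110011 → 4-byte char #1 = F3 88 9E BC.
Offset 4: leading byte 0xE8 = 11101000 → 3-byte char #2 = E8 B0 9A.
Offset 7: leading byte 0xF3 = 11110011 → 4-byte char #3 = F3 A8 99 99.
Leading byte 0xF3 = 11110011 matches 11110xxx → 4-byte sequence.
Byte 1: 0xF3 = 11110011, payload 011 (3 bits).
Byte 2: 0xA8 = 10101000 (10xxxxxx ✓), payload 101000.
Byte 3: 0x99 = 10011001 (10xxxxxx ✓), payload 011001.
Byte 4: 0x99 = 10011001 (10xxxxxx ✓), payload 011001.
Concatenate: 011101000011001011001 = 0xE8659 (21 bits → U+E8659).

U+E8659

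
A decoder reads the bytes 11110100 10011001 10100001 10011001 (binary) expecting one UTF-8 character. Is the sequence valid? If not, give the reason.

invalid (encodes a value above U+10FFFF)

Leading byte 0xF4 = 11110100 → 4-byte form.
Payload = 0x119859, which exceeds U+10FFFF, the maximum Unicode code point. (Leading bytes F5–FF, or F4 followed by ≥ 0x90, are invalid.)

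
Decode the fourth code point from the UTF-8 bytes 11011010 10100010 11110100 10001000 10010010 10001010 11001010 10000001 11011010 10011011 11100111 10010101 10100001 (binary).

U+069B

Offset 0: leading byte 0xDA = 11011010 → 2-byte char #1 = DA A2.
Offset 2: leading byte 0xF4 = 11110100 → 4-byte char #2 = F4 88 92 8A.
Offset 6: leading byte 0xCA = 11001010 → 2-byte char #3 = CA 81.
Offset 8: leading byte 0xDA = 11011010 → 2-byte char #4 = DA 9B.
Leading byte 0xDA = 11011010 matches 110xxxxx → 2-byte sequence.
Byte 1: 0xDA = 11011010, payload 11010 (5 bits).
Byte 2: 0x9B = 10011011 (10xxxxxx ✓), payload 011011.
Concatenate: 11010011011 = 0x69B (11 bits → U+069B).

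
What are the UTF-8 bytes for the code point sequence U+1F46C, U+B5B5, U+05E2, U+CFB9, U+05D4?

U+1F46C: 4-byte form → F0 9F 91 AC.
U+B5B5: 3-byte form → EB 96 B5.
U+05E2: 2-byte form → D7 A2.
U+CFB9: 3-byte form → EC BE B9.
U+05D4: 2-byte form → D7 94.
Concatenated (14 bytes): F0 9F 91 AC EB 96 B5 D7 A2 EC BE B9 D7 94.

F0 9F 91 AC EB 96 B5 D7 A2 EC BE B9 D7 94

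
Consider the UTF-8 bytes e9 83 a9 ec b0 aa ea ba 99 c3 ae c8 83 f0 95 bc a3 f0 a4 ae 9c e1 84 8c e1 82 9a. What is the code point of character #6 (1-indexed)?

Offset 0: leading byte 0xE9 = 11101001 → 3-byte char #1 = E9 83 A9.
Offset 3: leading byte 0xEC = 11101100 → 3-byte char #2 = EC B0 AA.
Offset 6: leading byte 0xEA = 11101010 → 3-byte char #3 = EA BA 99.
Offset 9: leading byte 0xC3 = 11000011 → 2-byte char #4 = C3 AE.
Offset 11: leading byte 0xC8 = 11001000 → 2-byte char #5 = C8 83.
Offset 13: leading byte 0xF0 = 11110000 → 4-byte char #6 = F0 95 BC A3.
Leading byte 0xF0 = 11110000 matches 11110xxx → 4-byte sequence.
Byte 1: 0xF0 = 11110000, payload 000 (3 bits).
Byte 2: 0x95 = 10010101 (10xxxxxx ✓), payload 010101.
Byte 3: 0xBC = 10111100 (10xxxxxx ✓), payload 111100.
Byte 4: 0xA3 = 10100011 (10xxxxxx ✓), payload 100011.
Concatenate: 000010101111100100011 = 0x15F23 (21 bits → U+15F23).

U+15F23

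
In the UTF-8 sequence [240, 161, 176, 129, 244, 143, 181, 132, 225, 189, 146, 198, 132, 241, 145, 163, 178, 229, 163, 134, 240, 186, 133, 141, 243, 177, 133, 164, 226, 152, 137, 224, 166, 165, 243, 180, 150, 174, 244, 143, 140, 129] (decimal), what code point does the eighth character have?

U+F1164

Offset 0: leading byte 0xF0 = 11110000 → 4-byte char #1 = F0 A1 B0 81.
Offset 4: leading byte 0xF4 = 11110100 → 4-byte char #2 = F4 8F B5 84.
Offset 8: leading byte 0xE1 = 11100001 → 3-byte char #3 = E1 BD 92.
Offset 11: leading byte 0xC6 = 11000110 → 2-byte char #4 = C6 84.
Offset 13: leading byte 0xF1 = 11110001 → 4-byte char #5 = F1 91 A3 B2.
Offset 17: leading byte 0xE5 = 11100101 → 3-byte char #6 = E5 A3 86.
Offset 20: leading byte 0xF0 = 11110000 → 4-byte char #7 = F0 BA 85 8D.
Offset 24: leading byte 0xF3 = 11110011 → 4-byte char #8 = F3 B1 85 A4.
Leading byte 0xF3 = 11110011 matches 11110xxx → 4-byte sequence.
Byte 1: 0xF3 = 11110011, payload 011 (3 bits).
Byte 2: 0xB1 = 10110001 (10xxxxxx ✓), payload 110001.
Byte 3: 0x85 = 10000101 (10xxxxxx ✓), payload 000101.
Byte 4: 0xA4 = 10100100 (10xxxxxx ✓), payload 100100.
Concatenate: 011110001000101100100 = 0xF1164 (21 bits → U+F1164).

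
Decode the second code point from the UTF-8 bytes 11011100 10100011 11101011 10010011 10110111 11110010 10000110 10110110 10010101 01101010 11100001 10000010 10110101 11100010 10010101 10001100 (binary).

U+B4F7

Offset 0: leading byte 0xDC = 11011100 → 2-byte char #1 = DC A3.
Offset 2: leading byte 0xEB = 11101011 → 3-byte char #2 = EB 93 B7.
Leading byte 0xEB = 11101011 matches 1110xxxx → 3-byte sequence.
Byte 1: 0xEB = 11101011, payload 1011 (4 bits).
Byte 2: 0x93 = 10010011 (10xxxxxx ✓), payload 010011.
Byte 3: 0xB7 = 10110111 (10xxxxxx ✓), payload 110111.
Concatenate: 1011010011110111 = 0xB4F7 (16 bits → U+B4F7).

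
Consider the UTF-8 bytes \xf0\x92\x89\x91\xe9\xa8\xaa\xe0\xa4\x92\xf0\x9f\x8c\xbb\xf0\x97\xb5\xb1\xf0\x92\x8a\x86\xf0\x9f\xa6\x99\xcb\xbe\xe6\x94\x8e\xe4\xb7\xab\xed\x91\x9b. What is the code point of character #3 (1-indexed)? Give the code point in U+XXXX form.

Offset 0: leading byte 0xF0 = 11110000 → 4-byte char #1 = F0 92 89 91.
Offset 4: leading byte 0xE9 = 11101001 → 3-byte char #2 = E9 A8 AA.
Offset 7: leading byte 0xE0 = 11100000 → 3-byte char #3 = E0 A4 92.
Leading byte 0xE0 = 11100000 matches 1110xxxx → 3-byte sequence.
Byte 1: 0xE0 = 11100000, payload 0000 (4 bits).
Byte 2: 0xA4 = 10100100 (10xxxxxx ✓), payload 100100.
Byte 3: 0x92 = 10010010 (10xxxxxx ✓), payload 010010.
Concatenate: 0000100100010010 = 0x912 (16 bits → U+0912).

U+0912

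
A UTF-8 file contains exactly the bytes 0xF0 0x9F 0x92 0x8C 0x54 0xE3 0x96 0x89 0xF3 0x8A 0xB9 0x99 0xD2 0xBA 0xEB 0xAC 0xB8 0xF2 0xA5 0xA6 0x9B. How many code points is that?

Byte at offset 0: 0xF0 = 11110000 → 4-byte char (#1). Advance 4.
Byte at offset 4: 0x54 = 01010100 → 1-byte char (#2). Advance 1.
Byte at offset 5: 0xE3 = 11100011 → 3-byte char (#3). Advance 3.
Byte at offset 8: 0xF3 = 11110011 → 4-byte char (#4). Advance 4.
Byte at offset 12: 0xD2 = 11010010 → 2-byte char (#5). Advance 2.
Byte at offset 14: 0xEB = 11101011 → 3-byte char (#6). Advance 3.
Byte at offset 17: 0xF2 = 11110010 → 4-byte char (#7). Advance 4.
Reached end at offset 21 after 7 code points.

7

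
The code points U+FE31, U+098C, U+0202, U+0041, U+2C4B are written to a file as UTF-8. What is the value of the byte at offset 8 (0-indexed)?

0x41

U+FE31 → 3-byte form EF B8 B1 at offsets 0–2.
U+098C → 3-byte form E0 A6 8C at offsets 3–5.
U+0202 → 2-byte form C8 82 at offsets 6–7.
U+0041 → 1-byte form 41 at offsets 8–8.
Offset 8 falls in char 4's range; it's byte 1 of 41 = 0x41.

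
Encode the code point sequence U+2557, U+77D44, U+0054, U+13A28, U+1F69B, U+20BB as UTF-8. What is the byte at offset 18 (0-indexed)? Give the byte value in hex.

0xBB

U+2557 → 3-byte form E2 95 97 at offsets 0–2.
U+77D44 → 4-byte form F1 B7 B5 84 at offsets 3–6.
U+0054 → 1-byte form 54 at offsets 7–7.
U+13A28 → 4-byte form F0 93 A8 A8 at offsets 8–11.
U+1F69B → 4-byte form F0 9F 9A 9B at offsets 12–15.
U+20BB → 3-byte form E2 82 BB at offsets 16–18.
Offset 18 falls in char 6's range; it's byte 3 of E2 82 BB = 0xBB.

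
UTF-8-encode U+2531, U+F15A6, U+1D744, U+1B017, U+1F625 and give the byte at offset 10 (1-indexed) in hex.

1-indexed offset 10 is 0-indexed offset 9.
U+2531 → 3-byte form E2 94 B1 at offsets 0–2.
U+F15A6 → 4-byte form F3 B1 96 A6 at offsets 3–6.
U+1D744 → 4-byte form F0 9D 9D 84 at offsets 7–10.
Offset 9 falls in char 3's range; it's byte 3 of F0 9D 9D 84 = 0x9D.

0x9D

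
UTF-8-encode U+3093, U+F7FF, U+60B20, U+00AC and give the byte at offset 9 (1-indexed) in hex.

0xAC

1-indexed offset 9 is 0-indexed offset 8.
U+3093 → 3-byte form E3 82 93 at offsets 0–2.
U+F7FF → 3-byte form EF 9F BF at offsets 3–5.
U+60B20 → 4-byte form F1 A0 AC A0 at offsets 6–9.
Offset 8 falls in char 3's range; it's byte 3 of F1 A0 AC A0 = 0xAC.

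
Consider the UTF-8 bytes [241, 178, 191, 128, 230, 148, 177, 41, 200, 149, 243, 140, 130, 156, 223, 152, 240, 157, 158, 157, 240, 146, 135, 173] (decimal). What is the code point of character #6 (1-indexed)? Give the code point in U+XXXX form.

Offset 0: leading byte 0xF1 = 11110001 → 4-byte char #1 = F1 B2 BF 80.
Offset 4: leading byte 0xE6 = 11100110 → 3-byte char #2 = E6 94 B1.
Offset 7: leading byte 0x29 = 00101001 → 1-byte char #3 = 29.
Offset 8: leading byte 0xC8 = 11001000 → 2-byte char #4 = C8 95.
Offset 10: leading byte 0xF3 = 11110011 → 4-byte char #5 = F3 8C 82 9C.
Offset 14: leading byte 0xDF = 11011111 → 2-byte char #6 = DF 98.
Leading byte 0xDF = 11011111 matches 110xxxxx → 2-byte sequence.
Byte 1: 0xDF = 11011111, payload 11111 (5 bits).
Byte 2: 0x98 = 10011000 (10xxxxxx ✓), payload 011000.
Concatenate: 11111011000 = 0x7D8 (11 bits → U+07D8).

U+07D8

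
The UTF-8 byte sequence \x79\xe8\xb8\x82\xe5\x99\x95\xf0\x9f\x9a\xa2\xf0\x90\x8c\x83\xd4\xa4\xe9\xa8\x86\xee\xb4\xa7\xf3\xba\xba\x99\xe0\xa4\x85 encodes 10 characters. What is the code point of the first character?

Offset 0: leading byte 0x79 = 01111001 → 1-byte char #1 = 79.
Leading byte 0x79 = 01111001 matches 0xxxxxxx → 1-byte sequence.
Byte 1: 0x79 = 01111001, payload 1111001 (7 bits).
Concatenate: 1111001 = 0x79 (7 bits → U+0079).

U+0079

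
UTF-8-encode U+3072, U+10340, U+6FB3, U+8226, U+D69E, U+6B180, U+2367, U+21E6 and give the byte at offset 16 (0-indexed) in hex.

0xF1

U+3072 → 3-byte form E3 81 B2 at offsets 0–2.
U+10340 → 4-byte form F0 90 8D 80 at offsets 3–6.
U+6FB3 → 3-byte form E6 BE B3 at offsets 7–9.
U+8226 → 3-byte form E8 88 A6 at offsets 10–12.
U+D69E → 3-byte form ED 9A 9E at offsets 13–15.
U+6B180 → 4-byte form F1 AB 86 80 at offsets 16–19.
Offset 16 falls in char 6's range; it's byte 1 of F1 AB 86 80 = 0xF1.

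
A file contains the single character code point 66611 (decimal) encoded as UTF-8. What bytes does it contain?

U+10433 = 0x10433 = 66611 decimal. In range U+10000–U+10FFFF → 4-byte form: 11110xxx 10xxxxxx 10xxxxxx 10xxxxxx.
Binary (21 bits): 000010000010000110011.
Split 3+6+6+6: 000 | 010000 | 010000 | 110011.
Byte 1: 11110000 = 0xF0.
Byte 2: 10010000 = 0x90.
Byte 3: 10010000 = 0x90.
Byte 4: 10110011 = 0xB3.

F0 90 90 B3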